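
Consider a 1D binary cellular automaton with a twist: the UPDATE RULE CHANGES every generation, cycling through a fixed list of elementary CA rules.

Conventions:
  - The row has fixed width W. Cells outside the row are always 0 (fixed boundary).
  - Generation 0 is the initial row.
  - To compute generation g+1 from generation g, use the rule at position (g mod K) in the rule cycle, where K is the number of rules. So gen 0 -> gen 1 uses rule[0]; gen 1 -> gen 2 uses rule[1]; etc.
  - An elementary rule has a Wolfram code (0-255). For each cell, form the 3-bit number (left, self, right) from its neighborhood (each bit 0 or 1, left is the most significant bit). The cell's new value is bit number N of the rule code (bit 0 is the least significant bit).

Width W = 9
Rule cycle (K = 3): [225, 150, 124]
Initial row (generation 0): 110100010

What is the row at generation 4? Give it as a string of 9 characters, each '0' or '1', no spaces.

Gen 0: 110100010
Gen 1 (rule 225): 011001000
Gen 2 (rule 150): 100111100
Gen 3 (rule 124): 110100110
Gen 4 (rule 225): 011000010

Answer: 011000010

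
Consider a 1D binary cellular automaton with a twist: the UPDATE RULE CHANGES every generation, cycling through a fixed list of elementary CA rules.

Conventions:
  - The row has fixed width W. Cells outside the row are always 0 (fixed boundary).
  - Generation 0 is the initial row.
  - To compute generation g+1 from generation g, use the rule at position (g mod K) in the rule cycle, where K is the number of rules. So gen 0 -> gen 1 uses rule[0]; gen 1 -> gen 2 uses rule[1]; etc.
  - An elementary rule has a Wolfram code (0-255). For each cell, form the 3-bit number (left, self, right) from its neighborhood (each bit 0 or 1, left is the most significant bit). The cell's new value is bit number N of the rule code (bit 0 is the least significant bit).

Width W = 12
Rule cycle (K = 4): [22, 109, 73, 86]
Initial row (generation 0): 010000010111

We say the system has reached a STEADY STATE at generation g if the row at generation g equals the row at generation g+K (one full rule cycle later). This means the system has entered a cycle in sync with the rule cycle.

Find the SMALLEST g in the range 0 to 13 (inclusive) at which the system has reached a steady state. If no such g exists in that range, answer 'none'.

Answer: none

Derivation:
Gen 0: 010000010111
Gen 1 (rule 22): 111000110000
Gen 2 (rule 109): 101010110111
Gen 3 (rule 73): 000000110101
Gen 4 (rule 86): 000001010101
Gen 5 (rule 22): 000011010101
Gen 6 (rule 109): 111011111111
Gen 7 (rule 73): 101010000001
Gen 8 (rule 86): 101011000011
Gen 9 (rule 22): 101000100100
Gen 10 (rule 109): 111010100101
Gen 11 (rule 73): 101000000000
Gen 12 (rule 86): 101100000000
Gen 13 (rule 22): 100010000000
Gen 14 (rule 109): 101010111111
Gen 15 (rule 73): 000000100001
Gen 16 (rule 86): 000001110011
Gen 17 (rule 22): 000010001100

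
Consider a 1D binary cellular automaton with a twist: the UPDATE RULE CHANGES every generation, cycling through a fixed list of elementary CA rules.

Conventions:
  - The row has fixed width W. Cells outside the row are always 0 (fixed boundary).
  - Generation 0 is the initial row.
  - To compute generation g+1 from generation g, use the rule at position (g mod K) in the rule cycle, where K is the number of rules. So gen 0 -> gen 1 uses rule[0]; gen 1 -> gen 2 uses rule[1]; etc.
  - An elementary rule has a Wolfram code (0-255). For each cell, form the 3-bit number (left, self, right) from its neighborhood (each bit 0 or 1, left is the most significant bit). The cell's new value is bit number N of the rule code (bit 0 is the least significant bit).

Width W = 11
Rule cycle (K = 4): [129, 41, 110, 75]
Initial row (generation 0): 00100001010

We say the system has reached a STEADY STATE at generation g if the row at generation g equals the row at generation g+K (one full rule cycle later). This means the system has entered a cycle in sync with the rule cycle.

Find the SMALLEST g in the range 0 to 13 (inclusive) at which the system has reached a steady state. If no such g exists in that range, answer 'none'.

Gen 0: 00100001010
Gen 1 (rule 129): 10001100000
Gen 2 (rule 41): 00101001111
Gen 3 (rule 110): 01111011001
Gen 4 (rule 75): 11001011010
Gen 5 (rule 129): 00000000000
Gen 6 (rule 41): 11111111111
Gen 7 (rule 110): 10000000001
Gen 8 (rule 75): 00111111110
Gen 9 (rule 129): 10011111100
Gen 10 (rule 41): 00010000001
Gen 11 (rule 110): 00110000011
Gen 12 (rule 75): 11110111111
Gen 13 (rule 129): 01100011110
Gen 14 (rule 41): 01001010000
Gen 15 (rule 110): 11011110000
Gen 16 (rule 75): 11010010111
Gen 17 (rule 129): 00000000010

Answer: none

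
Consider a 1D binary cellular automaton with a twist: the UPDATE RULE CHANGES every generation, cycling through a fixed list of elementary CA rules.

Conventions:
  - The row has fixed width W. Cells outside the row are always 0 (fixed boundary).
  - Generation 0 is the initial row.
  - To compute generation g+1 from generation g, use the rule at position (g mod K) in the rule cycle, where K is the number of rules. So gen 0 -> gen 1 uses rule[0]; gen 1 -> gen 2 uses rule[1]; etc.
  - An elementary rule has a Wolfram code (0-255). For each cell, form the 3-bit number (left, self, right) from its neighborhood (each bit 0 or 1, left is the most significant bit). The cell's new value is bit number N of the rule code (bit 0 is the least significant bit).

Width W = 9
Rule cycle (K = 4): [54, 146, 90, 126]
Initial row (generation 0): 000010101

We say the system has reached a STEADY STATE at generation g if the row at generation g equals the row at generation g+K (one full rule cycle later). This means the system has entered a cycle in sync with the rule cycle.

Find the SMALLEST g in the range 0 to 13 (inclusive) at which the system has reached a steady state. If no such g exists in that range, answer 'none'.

Answer: 5

Derivation:
Gen 0: 000010101
Gen 1 (rule 54): 000111111
Gen 2 (rule 146): 001011110
Gen 3 (rule 90): 010010011
Gen 4 (rule 126): 111111111
Gen 5 (rule 54): 000000000
Gen 6 (rule 146): 000000000
Gen 7 (rule 90): 000000000
Gen 8 (rule 126): 000000000
Gen 9 (rule 54): 000000000
Gen 10 (rule 146): 000000000
Gen 11 (rule 90): 000000000
Gen 12 (rule 126): 000000000
Gen 13 (rule 54): 000000000
Gen 14 (rule 146): 000000000
Gen 15 (rule 90): 000000000
Gen 16 (rule 126): 000000000
Gen 17 (rule 54): 000000000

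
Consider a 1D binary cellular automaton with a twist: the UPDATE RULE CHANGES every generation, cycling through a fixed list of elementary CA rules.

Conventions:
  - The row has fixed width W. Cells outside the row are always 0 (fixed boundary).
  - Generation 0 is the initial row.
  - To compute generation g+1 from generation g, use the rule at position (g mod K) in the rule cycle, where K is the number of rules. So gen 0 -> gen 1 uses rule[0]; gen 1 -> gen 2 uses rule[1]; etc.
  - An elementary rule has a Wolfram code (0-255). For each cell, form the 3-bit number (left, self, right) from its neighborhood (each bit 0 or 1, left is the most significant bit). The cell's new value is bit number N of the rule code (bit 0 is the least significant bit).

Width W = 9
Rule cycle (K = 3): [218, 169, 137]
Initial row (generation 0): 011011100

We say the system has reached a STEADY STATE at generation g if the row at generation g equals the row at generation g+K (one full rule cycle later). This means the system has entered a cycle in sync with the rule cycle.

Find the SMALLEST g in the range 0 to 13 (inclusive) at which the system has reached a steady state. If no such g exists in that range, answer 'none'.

Answer: 7

Derivation:
Gen 0: 011011100
Gen 1 (rule 218): 111011110
Gen 2 (rule 169): 110111100
Gen 3 (rule 137): 100111001
Gen 4 (rule 218): 011111110
Gen 5 (rule 169): 011111100
Gen 6 (rule 137): 011111001
Gen 7 (rule 218): 111111110
Gen 8 (rule 169): 111111100
Gen 9 (rule 137): 111111001
Gen 10 (rule 218): 111111110
Gen 11 (rule 169): 111111100
Gen 12 (rule 137): 111111001
Gen 13 (rule 218): 111111110
Gen 14 (rule 169): 111111100
Gen 15 (rule 137): 111111001
Gen 16 (rule 218): 111111110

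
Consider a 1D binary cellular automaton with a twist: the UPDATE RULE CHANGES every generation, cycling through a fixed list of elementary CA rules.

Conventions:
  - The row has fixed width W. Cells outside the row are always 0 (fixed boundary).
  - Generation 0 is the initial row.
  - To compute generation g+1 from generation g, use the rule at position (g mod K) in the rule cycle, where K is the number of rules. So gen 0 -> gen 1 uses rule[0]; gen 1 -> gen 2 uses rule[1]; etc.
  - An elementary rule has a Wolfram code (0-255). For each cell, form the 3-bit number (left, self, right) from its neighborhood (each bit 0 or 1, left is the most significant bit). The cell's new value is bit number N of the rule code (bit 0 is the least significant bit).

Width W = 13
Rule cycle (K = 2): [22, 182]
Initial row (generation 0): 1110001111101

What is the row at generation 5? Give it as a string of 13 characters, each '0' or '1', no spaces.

Answer: 0001010000001

Derivation:
Gen 0: 1110001111101
Gen 1 (rule 22): 0001010000001
Gen 2 (rule 182): 0011111000011
Gen 3 (rule 22): 0100000100100
Gen 4 (rule 182): 1110001111110
Gen 5 (rule 22): 0001010000001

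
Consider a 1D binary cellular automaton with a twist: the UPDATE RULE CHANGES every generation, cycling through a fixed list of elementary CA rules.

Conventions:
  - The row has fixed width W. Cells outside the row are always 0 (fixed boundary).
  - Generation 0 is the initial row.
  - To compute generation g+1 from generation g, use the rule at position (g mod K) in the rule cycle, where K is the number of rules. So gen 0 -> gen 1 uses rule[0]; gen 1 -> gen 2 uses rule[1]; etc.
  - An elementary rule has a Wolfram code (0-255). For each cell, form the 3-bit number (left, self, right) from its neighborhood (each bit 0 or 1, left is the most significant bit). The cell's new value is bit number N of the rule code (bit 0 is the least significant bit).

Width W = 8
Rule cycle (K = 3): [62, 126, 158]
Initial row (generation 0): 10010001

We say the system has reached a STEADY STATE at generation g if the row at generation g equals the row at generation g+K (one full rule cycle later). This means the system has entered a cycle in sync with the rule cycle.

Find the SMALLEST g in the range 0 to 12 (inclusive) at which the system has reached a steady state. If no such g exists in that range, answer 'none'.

Answer: none

Derivation:
Gen 0: 10010001
Gen 1 (rule 62): 11111011
Gen 2 (rule 126): 10001111
Gen 3 (rule 158): 11011110
Gen 4 (rule 62): 10110001
Gen 5 (rule 126): 11111011
Gen 6 (rule 158): 11110010
Gen 7 (rule 62): 10001111
Gen 8 (rule 126): 11011001
Gen 9 (rule 158): 10010111
Gen 10 (rule 62): 11111100
Gen 11 (rule 126): 10000110
Gen 12 (rule 158): 11001101
Gen 13 (rule 62): 10111011
Gen 14 (rule 126): 11101111
Gen 15 (rule 158): 11001110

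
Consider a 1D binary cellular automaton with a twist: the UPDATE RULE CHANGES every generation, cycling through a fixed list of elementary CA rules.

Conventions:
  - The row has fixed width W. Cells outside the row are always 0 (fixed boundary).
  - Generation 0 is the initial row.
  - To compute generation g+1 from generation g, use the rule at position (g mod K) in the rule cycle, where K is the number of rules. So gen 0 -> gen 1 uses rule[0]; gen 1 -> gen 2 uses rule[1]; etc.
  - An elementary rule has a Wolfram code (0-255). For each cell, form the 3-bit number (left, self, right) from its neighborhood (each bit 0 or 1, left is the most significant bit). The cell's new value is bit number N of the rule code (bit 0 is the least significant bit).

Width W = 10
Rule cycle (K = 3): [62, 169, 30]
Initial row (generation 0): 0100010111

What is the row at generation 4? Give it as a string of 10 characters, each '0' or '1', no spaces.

Answer: 1111101100

Derivation:
Gen 0: 0100010111
Gen 1 (rule 62): 1110111100
Gen 2 (rule 169): 1101111001
Gen 3 (rule 30): 1001000111
Gen 4 (rule 62): 1111101100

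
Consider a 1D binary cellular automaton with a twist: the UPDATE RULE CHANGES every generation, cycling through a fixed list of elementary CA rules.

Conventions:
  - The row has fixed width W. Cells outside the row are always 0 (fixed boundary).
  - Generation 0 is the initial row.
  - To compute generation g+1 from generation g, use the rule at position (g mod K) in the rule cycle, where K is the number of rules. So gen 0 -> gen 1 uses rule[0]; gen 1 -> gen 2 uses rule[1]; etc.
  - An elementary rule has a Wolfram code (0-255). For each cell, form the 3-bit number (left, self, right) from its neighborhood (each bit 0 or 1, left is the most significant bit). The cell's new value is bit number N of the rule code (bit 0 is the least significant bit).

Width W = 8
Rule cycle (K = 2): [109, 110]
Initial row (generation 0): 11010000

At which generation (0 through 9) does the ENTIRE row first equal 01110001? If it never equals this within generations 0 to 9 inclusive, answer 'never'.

Gen 0: 11010000
Gen 1 (rule 109): 11110111
Gen 2 (rule 110): 10011101
Gen 3 (rule 109): 10010111
Gen 4 (rule 110): 10111101
Gen 5 (rule 109): 11100111
Gen 6 (rule 110): 10101101
Gen 7 (rule 109): 11111111
Gen 8 (rule 110): 10000001
Gen 9 (rule 109): 10111101

Answer: never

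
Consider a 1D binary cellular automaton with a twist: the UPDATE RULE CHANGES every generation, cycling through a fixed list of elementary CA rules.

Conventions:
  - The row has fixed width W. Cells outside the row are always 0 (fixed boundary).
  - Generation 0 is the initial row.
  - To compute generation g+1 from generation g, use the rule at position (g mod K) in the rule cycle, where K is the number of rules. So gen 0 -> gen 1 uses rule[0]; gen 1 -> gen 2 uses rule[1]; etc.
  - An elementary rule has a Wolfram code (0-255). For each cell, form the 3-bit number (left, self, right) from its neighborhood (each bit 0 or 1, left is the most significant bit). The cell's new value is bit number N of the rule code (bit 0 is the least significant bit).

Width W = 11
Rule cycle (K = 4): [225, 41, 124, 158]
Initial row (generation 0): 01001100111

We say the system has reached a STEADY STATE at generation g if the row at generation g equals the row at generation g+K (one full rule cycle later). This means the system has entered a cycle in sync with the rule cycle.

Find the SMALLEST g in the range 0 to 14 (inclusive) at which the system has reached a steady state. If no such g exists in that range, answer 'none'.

Gen 0: 01001100111
Gen 1 (rule 225): 00000100011
Gen 2 (rule 41): 11110001010
Gen 3 (rule 124): 10011001111
Gen 4 (rule 158): 11110111110
Gen 5 (rule 225): 01111011110
Gen 6 (rule 41): 01000110000
Gen 7 (rule 124): 01100111000
Gen 8 (rule 158): 11011110100
Gen 9 (rule 225): 01101111001
Gen 10 (rule 41): 01011000000
Gen 11 (rule 124): 01111100000
Gen 12 (rule 158): 11111010000
Gen 13 (rule 225): 01111100111
Gen 14 (rule 41): 01000000100
Gen 15 (rule 124): 01100000110
Gen 16 (rule 158): 11010001101
Gen 17 (rule 225): 01100100110
Gen 18 (rule 41): 01000000100

Answer: 14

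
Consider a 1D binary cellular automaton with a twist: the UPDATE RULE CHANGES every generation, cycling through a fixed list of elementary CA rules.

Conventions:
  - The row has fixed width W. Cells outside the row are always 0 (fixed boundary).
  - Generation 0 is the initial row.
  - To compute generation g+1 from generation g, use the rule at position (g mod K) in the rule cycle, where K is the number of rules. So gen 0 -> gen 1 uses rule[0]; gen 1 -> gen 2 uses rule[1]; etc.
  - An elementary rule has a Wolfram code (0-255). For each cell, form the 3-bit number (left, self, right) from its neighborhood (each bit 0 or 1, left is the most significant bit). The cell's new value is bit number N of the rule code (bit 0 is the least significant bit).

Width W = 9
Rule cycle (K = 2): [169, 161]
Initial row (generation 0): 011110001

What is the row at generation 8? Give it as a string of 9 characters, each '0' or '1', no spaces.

Gen 0: 011110001
Gen 1 (rule 169): 011100100
Gen 2 (rule 161): 001000001
Gen 3 (rule 169): 100011100
Gen 4 (rule 161): 001001001
Gen 5 (rule 169): 100000000
Gen 6 (rule 161): 001111111
Gen 7 (rule 169): 101111110
Gen 8 (rule 161): 010111100

Answer: 010111100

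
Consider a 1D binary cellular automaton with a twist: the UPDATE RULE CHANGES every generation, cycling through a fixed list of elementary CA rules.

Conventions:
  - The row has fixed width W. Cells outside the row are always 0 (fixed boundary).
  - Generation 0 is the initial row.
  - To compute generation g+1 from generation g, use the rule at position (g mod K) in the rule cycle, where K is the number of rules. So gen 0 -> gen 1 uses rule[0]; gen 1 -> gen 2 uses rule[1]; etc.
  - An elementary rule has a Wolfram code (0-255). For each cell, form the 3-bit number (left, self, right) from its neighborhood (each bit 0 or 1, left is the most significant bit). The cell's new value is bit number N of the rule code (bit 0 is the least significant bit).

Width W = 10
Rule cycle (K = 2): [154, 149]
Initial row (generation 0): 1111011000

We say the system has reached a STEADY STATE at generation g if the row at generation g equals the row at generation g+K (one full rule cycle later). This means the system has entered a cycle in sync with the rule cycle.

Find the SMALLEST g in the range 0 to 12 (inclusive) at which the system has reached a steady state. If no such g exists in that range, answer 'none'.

Answer: 10

Derivation:
Gen 0: 1111011000
Gen 1 (rule 154): 1110010100
Gen 2 (rule 149): 0101010111
Gen 3 (rule 154): 1000000110
Gen 4 (rule 149): 1111110001
Gen 5 (rule 154): 1111101010
Gen 6 (rule 149): 0111001011
Gen 7 (rule 154): 1110110010
Gen 8 (rule 149): 0100001011
Gen 9 (rule 154): 1010010010
Gen 10 (rule 149): 1011011011
Gen 11 (rule 154): 0010010010
Gen 12 (rule 149): 1011011011
Gen 13 (rule 154): 0010010010
Gen 14 (rule 149): 1011011011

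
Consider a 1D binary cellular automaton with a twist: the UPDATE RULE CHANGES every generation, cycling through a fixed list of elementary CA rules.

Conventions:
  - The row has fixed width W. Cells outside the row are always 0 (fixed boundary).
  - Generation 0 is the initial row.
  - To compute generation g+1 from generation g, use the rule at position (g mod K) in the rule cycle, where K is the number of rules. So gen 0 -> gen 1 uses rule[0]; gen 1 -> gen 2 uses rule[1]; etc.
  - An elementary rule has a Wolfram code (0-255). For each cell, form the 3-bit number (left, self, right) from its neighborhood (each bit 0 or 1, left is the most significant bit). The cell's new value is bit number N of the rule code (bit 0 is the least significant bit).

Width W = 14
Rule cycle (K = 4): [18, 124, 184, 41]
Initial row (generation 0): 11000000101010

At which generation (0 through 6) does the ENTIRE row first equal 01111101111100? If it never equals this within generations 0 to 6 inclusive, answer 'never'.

Gen 0: 11000000101010
Gen 1 (rule 18): 00100001000001
Gen 2 (rule 124): 00110001100001
Gen 3 (rule 184): 00101001010000
Gen 4 (rule 41): 10010000100111
Gen 5 (rule 18): 01101001011000
Gen 6 (rule 124): 01111101111100

Answer: 6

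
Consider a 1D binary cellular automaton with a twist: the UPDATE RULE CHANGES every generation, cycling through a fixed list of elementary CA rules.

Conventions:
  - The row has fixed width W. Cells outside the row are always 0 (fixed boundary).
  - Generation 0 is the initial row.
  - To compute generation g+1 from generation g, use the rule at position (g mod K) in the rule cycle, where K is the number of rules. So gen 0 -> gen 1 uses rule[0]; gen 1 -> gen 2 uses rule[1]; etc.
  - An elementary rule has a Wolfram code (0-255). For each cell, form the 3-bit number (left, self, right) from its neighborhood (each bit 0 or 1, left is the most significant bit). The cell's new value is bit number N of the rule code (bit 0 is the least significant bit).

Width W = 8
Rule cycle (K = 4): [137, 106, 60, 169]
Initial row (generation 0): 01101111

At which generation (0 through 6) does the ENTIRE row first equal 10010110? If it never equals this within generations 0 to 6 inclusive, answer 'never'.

Gen 0: 01101111
Gen 1 (rule 137): 01001110
Gen 2 (rule 106): 10011010
Gen 3 (rule 60): 11010111
Gen 4 (rule 169): 10101110
Gen 5 (rule 137): 00001100
Gen 6 (rule 106): 00011100

Answer: never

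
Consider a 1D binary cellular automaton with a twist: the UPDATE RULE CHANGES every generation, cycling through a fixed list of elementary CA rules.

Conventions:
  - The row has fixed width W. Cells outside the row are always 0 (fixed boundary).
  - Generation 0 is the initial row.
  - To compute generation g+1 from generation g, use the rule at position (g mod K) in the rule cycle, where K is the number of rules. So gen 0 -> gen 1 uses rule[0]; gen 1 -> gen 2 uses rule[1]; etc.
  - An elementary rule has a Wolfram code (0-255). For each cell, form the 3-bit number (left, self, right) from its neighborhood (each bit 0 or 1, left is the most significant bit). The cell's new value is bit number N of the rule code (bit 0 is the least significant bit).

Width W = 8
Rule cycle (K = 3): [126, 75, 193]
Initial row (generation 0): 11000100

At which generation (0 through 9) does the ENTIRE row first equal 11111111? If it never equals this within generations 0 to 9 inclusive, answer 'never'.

Gen 0: 11000100
Gen 1 (rule 126): 11101110
Gen 2 (rule 75): 10101010
Gen 3 (rule 193): 00000000
Gen 4 (rule 126): 00000000
Gen 5 (rule 75): 11111111
Gen 6 (rule 193): 01111111
Gen 7 (rule 126): 11000001
Gen 8 (rule 75): 11011110
Gen 9 (rule 193): 01001110

Answer: 5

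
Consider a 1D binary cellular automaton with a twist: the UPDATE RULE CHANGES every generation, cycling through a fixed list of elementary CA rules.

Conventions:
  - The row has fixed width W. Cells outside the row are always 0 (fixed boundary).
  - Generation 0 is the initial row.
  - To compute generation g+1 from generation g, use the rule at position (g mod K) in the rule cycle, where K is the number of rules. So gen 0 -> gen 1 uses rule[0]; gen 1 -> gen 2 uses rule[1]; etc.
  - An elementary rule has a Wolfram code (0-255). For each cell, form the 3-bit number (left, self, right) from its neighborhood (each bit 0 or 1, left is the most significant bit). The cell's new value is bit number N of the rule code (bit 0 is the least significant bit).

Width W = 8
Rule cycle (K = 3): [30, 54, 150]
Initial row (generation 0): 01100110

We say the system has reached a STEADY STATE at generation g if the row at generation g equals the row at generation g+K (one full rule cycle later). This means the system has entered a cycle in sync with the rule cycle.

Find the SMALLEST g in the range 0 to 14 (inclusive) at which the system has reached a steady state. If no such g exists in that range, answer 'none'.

Gen 0: 01100110
Gen 1 (rule 30): 11011101
Gen 2 (rule 54): 00100011
Gen 3 (rule 150): 01110100
Gen 4 (rule 30): 11000110
Gen 5 (rule 54): 00101001
Gen 6 (rule 150): 01101111
Gen 7 (rule 30): 11001000
Gen 8 (rule 54): 00111100
Gen 9 (rule 150): 01011010
Gen 10 (rule 30): 11010011
Gen 11 (rule 54): 00111100
Gen 12 (rule 150): 01011010
Gen 13 (rule 30): 11010011
Gen 14 (rule 54): 00111100
Gen 15 (rule 150): 01011010
Gen 16 (rule 30): 11010011
Gen 17 (rule 54): 00111100

Answer: 8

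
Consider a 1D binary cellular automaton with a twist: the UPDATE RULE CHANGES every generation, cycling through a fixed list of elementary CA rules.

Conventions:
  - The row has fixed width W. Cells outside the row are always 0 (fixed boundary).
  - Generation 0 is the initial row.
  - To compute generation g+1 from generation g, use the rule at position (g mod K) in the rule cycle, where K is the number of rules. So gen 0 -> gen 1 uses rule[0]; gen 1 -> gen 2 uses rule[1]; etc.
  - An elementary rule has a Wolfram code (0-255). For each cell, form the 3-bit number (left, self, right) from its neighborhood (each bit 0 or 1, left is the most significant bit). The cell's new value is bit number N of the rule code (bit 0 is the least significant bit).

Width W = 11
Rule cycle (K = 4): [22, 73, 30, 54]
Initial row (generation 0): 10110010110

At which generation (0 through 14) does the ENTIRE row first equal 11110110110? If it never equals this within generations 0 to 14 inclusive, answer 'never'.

Answer: never

Derivation:
Gen 0: 10110010110
Gen 1 (rule 22): 10001110001
Gen 2 (rule 73): 00101010100
Gen 3 (rule 30): 01101010110
Gen 4 (rule 54): 10011111001
Gen 5 (rule 22): 11100000111
Gen 6 (rule 73): 10101110101
Gen 7 (rule 30): 10101000101
Gen 8 (rule 54): 11111101111
Gen 9 (rule 22): 00000000000
Gen 10 (rule 73): 11111111111
Gen 11 (rule 30): 10000000000
Gen 12 (rule 54): 11000000000
Gen 13 (rule 22): 00100000000
Gen 14 (rule 73): 10001111111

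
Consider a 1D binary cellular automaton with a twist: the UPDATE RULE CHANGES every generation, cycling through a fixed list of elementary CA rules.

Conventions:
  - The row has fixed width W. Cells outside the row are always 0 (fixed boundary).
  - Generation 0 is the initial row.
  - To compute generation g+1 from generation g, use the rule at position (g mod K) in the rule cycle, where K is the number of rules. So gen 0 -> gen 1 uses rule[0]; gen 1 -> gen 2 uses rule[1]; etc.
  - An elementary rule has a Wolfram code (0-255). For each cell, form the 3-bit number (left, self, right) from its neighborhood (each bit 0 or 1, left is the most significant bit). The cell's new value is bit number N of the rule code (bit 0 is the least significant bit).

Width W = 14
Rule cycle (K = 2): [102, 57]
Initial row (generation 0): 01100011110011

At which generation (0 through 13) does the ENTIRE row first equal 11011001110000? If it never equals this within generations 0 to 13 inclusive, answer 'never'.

Answer: never

Derivation:
Gen 0: 01100011110011
Gen 1 (rule 102): 10100100010101
Gen 2 (rule 57): 01010011001010
Gen 3 (rule 102): 11110101011110
Gen 4 (rule 57): 10001010110001
Gen 5 (rule 102): 10011111010011
Gen 6 (rule 57): 01010000101010
Gen 7 (rule 102): 11110001111110
Gen 8 (rule 57): 10001101000001
Gen 9 (rule 102): 10010111000011
Gen 10 (rule 57): 01001100111010
Gen 11 (rule 102): 11010101001110
Gen 12 (rule 57): 10101010101001
Gen 13 (rule 102): 11111111111011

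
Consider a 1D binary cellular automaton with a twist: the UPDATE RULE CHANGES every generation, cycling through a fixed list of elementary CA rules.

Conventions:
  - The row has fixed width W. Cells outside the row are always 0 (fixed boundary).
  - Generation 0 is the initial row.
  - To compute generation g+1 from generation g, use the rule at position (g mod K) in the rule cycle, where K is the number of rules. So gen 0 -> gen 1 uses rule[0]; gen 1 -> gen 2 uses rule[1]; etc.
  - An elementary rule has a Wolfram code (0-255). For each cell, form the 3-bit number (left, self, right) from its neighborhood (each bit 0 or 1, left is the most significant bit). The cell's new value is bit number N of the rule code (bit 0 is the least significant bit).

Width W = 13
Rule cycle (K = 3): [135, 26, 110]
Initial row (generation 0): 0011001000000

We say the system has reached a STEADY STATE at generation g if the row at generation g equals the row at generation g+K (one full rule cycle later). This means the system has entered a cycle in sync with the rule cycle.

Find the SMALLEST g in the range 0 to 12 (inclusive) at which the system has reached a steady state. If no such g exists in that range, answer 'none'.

Answer: none

Derivation:
Gen 0: 0011001000000
Gen 1 (rule 135): 1100011011111
Gen 2 (rule 26): 1010110010000
Gen 3 (rule 110): 1111110110000
Gen 4 (rule 135): 0111100000111
Gen 5 (rule 26): 1100010001100
Gen 6 (rule 110): 1100110011100
Gen 7 (rule 135): 0001000101001
Gen 8 (rule 26): 0010101000110
Gen 9 (rule 110): 0111111001110
Gen 10 (rule 135): 1011110010100
Gen 11 (rule 26): 0010001100010
Gen 12 (rule 110): 0110011100110
Gen 13 (rule 135): 1000101001000
Gen 14 (rule 26): 0101000110100
Gen 15 (rule 110): 1111001111100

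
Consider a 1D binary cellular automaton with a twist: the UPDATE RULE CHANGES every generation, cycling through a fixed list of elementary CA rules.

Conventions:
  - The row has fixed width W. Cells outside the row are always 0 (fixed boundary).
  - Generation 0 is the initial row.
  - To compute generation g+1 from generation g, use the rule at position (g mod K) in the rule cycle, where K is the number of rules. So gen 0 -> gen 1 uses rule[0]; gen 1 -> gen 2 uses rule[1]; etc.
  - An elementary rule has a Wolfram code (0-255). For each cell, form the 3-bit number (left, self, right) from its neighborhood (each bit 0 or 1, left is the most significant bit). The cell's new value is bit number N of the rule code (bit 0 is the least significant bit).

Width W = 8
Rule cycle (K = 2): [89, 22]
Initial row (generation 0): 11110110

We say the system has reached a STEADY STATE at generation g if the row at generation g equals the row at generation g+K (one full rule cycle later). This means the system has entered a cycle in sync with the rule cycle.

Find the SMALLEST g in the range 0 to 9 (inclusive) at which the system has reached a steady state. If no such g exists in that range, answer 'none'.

Answer: 6

Derivation:
Gen 0: 11110110
Gen 1 (rule 89): 10010111
Gen 2 (rule 22): 11110000
Gen 3 (rule 89): 10011111
Gen 4 (rule 22): 11100000
Gen 5 (rule 89): 10111111
Gen 6 (rule 22): 10000000
Gen 7 (rule 89): 01111111
Gen 8 (rule 22): 10000000
Gen 9 (rule 89): 01111111
Gen 10 (rule 22): 10000000
Gen 11 (rule 89): 01111111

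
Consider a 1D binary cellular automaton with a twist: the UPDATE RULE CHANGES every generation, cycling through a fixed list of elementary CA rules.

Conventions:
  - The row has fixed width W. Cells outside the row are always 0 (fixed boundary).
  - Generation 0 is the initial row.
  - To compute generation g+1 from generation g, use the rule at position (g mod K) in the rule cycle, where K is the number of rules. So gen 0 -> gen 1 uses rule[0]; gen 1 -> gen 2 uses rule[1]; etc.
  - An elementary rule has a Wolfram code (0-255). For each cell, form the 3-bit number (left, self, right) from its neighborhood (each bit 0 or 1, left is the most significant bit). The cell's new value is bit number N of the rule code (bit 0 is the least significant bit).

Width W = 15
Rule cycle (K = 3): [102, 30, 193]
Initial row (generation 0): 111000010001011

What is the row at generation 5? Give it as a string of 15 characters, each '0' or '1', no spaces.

Answer: 110101001010010

Derivation:
Gen 0: 111000010001011
Gen 1 (rule 102): 001000110011101
Gen 2 (rule 30): 011101101110001
Gen 3 (rule 193): 001100100110100
Gen 4 (rule 102): 010101101011100
Gen 5 (rule 30): 110101001010010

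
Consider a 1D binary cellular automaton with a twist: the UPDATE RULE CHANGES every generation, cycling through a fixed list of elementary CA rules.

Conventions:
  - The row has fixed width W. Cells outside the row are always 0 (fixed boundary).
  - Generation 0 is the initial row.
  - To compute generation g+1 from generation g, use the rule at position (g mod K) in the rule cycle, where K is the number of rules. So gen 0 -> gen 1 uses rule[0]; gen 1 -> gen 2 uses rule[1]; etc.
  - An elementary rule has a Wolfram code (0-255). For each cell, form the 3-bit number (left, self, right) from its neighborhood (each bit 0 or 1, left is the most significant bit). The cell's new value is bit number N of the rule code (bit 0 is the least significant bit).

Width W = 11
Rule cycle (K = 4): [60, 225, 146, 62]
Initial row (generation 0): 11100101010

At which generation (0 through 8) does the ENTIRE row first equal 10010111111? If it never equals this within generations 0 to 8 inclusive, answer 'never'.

Answer: 1

Derivation:
Gen 0: 11100101010
Gen 1 (rule 60): 10010111111
Gen 2 (rule 225): 00001011111
Gen 3 (rule 146): 00010001110
Gen 4 (rule 62): 00111011001
Gen 5 (rule 60): 00100110101
Gen 6 (rule 225): 10000011010
Gen 7 (rule 146): 01000100001
Gen 8 (rule 62): 11101110011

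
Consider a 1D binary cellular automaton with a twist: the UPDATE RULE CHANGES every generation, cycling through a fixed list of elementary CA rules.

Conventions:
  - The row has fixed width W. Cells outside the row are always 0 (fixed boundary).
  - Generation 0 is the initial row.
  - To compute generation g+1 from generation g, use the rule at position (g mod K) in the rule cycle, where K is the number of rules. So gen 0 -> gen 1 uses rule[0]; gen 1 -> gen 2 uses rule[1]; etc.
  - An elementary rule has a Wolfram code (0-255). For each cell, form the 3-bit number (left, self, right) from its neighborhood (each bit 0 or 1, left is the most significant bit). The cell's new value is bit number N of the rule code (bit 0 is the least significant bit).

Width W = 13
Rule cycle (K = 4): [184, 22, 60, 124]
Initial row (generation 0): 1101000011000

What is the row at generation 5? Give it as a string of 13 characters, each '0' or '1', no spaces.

Gen 0: 1101000011000
Gen 1 (rule 184): 1010100010100
Gen 2 (rule 22): 1010110110110
Gen 3 (rule 60): 1111101101101
Gen 4 (rule 124): 1000111111111
Gen 5 (rule 184): 0100111111110

Answer: 0100111111110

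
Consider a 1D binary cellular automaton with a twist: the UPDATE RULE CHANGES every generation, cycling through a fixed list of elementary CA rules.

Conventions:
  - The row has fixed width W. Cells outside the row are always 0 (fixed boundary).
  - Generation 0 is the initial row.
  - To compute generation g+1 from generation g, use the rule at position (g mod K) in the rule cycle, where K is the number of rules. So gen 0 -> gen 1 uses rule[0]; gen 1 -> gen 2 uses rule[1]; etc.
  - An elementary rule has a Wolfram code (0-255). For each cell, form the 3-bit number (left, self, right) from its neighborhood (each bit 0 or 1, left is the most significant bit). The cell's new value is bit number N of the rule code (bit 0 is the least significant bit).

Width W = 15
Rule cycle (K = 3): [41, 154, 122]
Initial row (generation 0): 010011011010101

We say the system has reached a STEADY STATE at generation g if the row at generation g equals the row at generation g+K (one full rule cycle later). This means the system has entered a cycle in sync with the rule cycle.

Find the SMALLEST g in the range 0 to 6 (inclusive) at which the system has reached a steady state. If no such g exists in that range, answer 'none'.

Answer: none

Derivation:
Gen 0: 010011011010101
Gen 1 (rule 41): 000010110101010
Gen 2 (rule 154): 000100100000001
Gen 3 (rule 122): 001011010000010
Gen 4 (rule 41): 100110100111000
Gen 5 (rule 154): 011100011110100
Gen 6 (rule 122): 110110110011010
Gen 7 (rule 41): 101101100010100
Gen 8 (rule 154): 001001010100010
Gen 9 (rule 122): 010110101010101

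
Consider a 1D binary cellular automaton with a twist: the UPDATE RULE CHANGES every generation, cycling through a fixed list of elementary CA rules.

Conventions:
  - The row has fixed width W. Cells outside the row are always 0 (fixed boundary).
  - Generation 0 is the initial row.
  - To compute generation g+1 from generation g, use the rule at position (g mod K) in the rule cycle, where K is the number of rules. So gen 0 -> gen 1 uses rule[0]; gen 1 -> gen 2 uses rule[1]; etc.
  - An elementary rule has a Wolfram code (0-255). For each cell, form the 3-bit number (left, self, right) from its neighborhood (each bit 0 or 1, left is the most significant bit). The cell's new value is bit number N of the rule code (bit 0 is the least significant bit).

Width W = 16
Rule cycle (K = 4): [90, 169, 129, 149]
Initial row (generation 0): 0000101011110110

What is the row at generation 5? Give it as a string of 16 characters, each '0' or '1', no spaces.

Gen 0: 0000101011110110
Gen 1 (rule 90): 0001000010010111
Gen 2 (rule 169): 1100011000001110
Gen 3 (rule 129): 0001000011100100
Gen 4 (rule 149): 1101111001010111
Gen 5 (rule 90): 1101001110000101

Answer: 1101001110000101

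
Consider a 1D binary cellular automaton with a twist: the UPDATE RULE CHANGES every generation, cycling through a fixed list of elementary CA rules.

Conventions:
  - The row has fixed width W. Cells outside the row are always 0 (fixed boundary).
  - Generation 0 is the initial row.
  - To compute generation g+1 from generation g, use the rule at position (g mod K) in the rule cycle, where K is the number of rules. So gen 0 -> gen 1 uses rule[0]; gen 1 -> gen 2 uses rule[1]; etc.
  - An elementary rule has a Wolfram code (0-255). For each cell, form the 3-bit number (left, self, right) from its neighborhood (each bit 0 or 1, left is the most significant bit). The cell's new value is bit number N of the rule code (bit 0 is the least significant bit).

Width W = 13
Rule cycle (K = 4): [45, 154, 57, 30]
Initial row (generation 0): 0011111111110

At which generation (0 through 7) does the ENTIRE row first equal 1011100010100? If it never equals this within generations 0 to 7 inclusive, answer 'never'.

Gen 0: 0011111111110
Gen 1 (rule 45): 1010000000000
Gen 2 (rule 154): 0001000000000
Gen 3 (rule 57): 1100111111111
Gen 4 (rule 30): 1011100000000
Gen 5 (rule 45): 1110001111111
Gen 6 (rule 154): 1101011111110
Gen 7 (rule 57): 1010110000001

Answer: never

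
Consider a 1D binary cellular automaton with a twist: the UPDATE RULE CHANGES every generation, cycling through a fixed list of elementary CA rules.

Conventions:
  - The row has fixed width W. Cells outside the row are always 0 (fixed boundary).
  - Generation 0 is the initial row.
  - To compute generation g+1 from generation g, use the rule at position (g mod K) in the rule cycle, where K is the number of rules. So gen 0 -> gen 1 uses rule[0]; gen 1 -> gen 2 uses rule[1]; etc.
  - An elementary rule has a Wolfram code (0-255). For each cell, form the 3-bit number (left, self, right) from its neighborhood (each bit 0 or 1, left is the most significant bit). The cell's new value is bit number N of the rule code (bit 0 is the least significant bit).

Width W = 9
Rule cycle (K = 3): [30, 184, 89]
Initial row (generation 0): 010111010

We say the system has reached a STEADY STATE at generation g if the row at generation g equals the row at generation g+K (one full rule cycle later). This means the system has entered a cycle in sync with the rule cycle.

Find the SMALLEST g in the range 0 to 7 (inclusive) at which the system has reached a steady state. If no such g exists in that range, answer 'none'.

Gen 0: 010111010
Gen 1 (rule 30): 110100011
Gen 2 (rule 184): 101010010
Gen 3 (rule 89): 000001001
Gen 4 (rule 30): 000011111
Gen 5 (rule 184): 000011110
Gen 6 (rule 89): 111010011
Gen 7 (rule 30): 100011110
Gen 8 (rule 184): 010011101
Gen 9 (rule 89): 001010100
Gen 10 (rule 30): 011010110

Answer: none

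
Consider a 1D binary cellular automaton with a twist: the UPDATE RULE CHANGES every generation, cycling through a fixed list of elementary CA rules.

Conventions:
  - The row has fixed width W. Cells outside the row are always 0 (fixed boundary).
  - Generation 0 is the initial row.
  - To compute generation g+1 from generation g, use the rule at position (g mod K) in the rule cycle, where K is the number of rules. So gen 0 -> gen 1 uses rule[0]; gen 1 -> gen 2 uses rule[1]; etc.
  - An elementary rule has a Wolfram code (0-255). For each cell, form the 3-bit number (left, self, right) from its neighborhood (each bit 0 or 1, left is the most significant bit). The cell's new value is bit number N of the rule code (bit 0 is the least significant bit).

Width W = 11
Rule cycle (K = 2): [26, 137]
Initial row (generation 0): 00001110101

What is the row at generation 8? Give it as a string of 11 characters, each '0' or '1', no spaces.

Answer: 11110100100

Derivation:
Gen 0: 00001110101
Gen 1 (rule 26): 00011000000
Gen 2 (rule 137): 11010011111
Gen 3 (rule 26): 10001110000
Gen 4 (rule 137): 00101100111
Gen 5 (rule 26): 01001011100
Gen 6 (rule 137): 00000011001
Gen 7 (rule 26): 00000110110
Gen 8 (rule 137): 11110100100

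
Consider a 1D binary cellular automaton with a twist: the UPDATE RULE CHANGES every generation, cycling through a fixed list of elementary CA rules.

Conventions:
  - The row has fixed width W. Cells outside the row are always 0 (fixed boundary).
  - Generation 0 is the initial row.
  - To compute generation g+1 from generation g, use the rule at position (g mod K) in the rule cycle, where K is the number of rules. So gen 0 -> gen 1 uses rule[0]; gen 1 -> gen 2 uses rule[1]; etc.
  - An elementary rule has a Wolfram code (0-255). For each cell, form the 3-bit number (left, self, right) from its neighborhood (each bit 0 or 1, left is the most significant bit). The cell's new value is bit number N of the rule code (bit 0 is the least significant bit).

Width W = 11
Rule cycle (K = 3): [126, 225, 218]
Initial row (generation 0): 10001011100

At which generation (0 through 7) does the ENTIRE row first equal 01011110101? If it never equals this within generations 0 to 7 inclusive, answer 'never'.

Gen 0: 10001011100
Gen 1 (rule 126): 11011110110
Gen 2 (rule 225): 01101111010
Gen 3 (rule 218): 11101111001
Gen 4 (rule 126): 10111001111
Gen 5 (rule 225): 01011000111
Gen 6 (rule 218): 10011101111
Gen 7 (rule 126): 11110111001

Answer: never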